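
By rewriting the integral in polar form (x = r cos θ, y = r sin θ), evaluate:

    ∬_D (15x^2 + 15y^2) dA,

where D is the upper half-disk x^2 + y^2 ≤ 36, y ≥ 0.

The region D is 0 ≤ r ≤ 6, 0 ≤ θ ≤ π in polar coordinates, where x = r cos(θ), y = r sin(θ), and dA = r dr dθ.

Under the substitution, the integrand becomes 15r^2, so

    ∬_D (15x^2 + 15y^2) dA = ∫_{0}^{π} ∫_{0}^{6} (15r^2) · r dr dθ.

Inner integral (in r): ∫_{0}^{6} (15r^2) · r dr = 4860.

Outer integral (in θ): ∫_{0}^{π} (4860) dθ = 4860π.

Therefore ∬_D (15x^2 + 15y^2) dA = 4860π.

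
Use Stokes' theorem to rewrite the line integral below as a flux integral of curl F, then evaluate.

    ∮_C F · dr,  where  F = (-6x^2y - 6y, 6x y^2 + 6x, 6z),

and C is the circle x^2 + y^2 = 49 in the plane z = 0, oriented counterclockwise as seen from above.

Let S be the flat disk x^2 + y^2 ≤ 49 in the plane z = 0, with upward unit normal n̂ = ẑ. By Stokes' theorem,

    ∮_C F · dr = ∬_S (∇ × F) · n̂ dS = ∬_D (curl F)_z dA,

where D is the disk x^2 + y^2 ≤ 49.

Compute the curl of F = (-6x^2y - 6y, 6x y^2 + 6x, 6z):
    (∇ × F)_x = ∂F_z/∂y - ∂F_y/∂z = 0,
    (∇ × F)_y = ∂F_x/∂z - ∂F_z/∂x = 0,
    (∇ × F)_z = ∂F_y/∂x - ∂F_x/∂y = 6x^2 + 6y^2 + 12.

On z = 0, (curl F)_z = 6x^2 + 6y^2 + 12.

Convert to polar (x = r cos θ, y = r sin θ, dA = r dr dθ); the integrand becomes 6r^2 + 12, so

    ∬_D (curl F)_z dA = ∫_0^{2π} ∫_0^{7} (6r^2 + 12) · r dr dθ.

Inner (r from 0 to 7): 7791/2.
Outer (θ from 0 to 2π): 7791π.

Therefore ∮_C F · dr = 7791π.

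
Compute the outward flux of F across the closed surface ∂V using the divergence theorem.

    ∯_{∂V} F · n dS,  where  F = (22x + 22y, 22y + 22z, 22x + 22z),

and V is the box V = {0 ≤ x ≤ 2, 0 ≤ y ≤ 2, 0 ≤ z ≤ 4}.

By the divergence theorem,

    ∯_{∂V} F · n dS = ∭_V (∇ · F) dV.

Compute the divergence:
    ∇ · F = ∂F_x/∂x + ∂F_y/∂y + ∂F_z/∂z = 22 + 22 + 22 = 66.

V is a rectangular box, so dV = dx dy dz with 0 ≤ x ≤ 2, 0 ≤ y ≤ 2, 0 ≤ z ≤ 4.

Integrate (66) over V as an iterated integral:

    ∭_V (∇·F) dV = ∫_0^{2} ∫_0^{2} ∫_0^{4} (66) dz dy dx.

Inner (z from 0 to 4): 264.
Middle (y from 0 to 2): 528.
Outer (x from 0 to 2): 1056.

Therefore ∯_{∂V} F · n dS = 1056.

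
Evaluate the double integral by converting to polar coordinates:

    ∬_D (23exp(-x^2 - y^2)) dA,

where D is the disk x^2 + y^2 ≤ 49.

The region D is 0 ≤ r ≤ 7, 0 ≤ θ ≤ 2π in polar coordinates, where x = r cos(θ), y = r sin(θ), and dA = r dr dθ.

Under the substitution, the integrand becomes 23exp(-r^2), so

    ∬_D (23exp(-x^2 - y^2)) dA = ∫_{0}^{2π} ∫_{0}^{7} (23exp(-r^2)) · r dr dθ.

Inner integral (in r): ∫_{0}^{7} (23exp(-r^2)) · r dr = 23/2 - 23exp(-49)/2.

Outer integral (in θ): ∫_{0}^{2π} (23/2 - 23exp(-49)/2) dθ = -23π exp(-49) + 23π.

Therefore ∬_D (23exp(-x^2 - y^2)) dA = -23π exp(-49) + 23π.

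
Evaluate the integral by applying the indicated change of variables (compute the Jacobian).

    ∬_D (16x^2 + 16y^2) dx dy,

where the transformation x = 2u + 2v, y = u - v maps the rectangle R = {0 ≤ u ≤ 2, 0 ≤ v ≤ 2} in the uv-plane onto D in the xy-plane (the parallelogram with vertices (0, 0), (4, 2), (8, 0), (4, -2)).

Compute the Jacobian determinant of (x, y) with respect to (u, v):

    ∂(x,y)/∂(u,v) = | 2  2 | = (2)(-1) - (2)(1) = -4.
                   | 1  -1 |

Its absolute value is |J| = 4 (the area scaling factor).

Substituting x = 2u + 2v, y = u - v into the integrand,

    16x^2 + 16y^2 → 80u^2 + 96u v + 80v^2,

so the integral becomes

    ∬_R (80u^2 + 96u v + 80v^2) · |J| du dv = ∫_0^2 ∫_0^2 (320u^2 + 384u v + 320v^2) dv du.

Inner (v): 640u^2 + 768u + 2560/3.
Outer (u): 14848/3.

Therefore ∬_D (16x^2 + 16y^2) dx dy = 14848/3.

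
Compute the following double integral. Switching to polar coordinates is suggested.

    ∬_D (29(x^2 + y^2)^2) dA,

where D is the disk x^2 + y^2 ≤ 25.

The region D is 0 ≤ r ≤ 5, 0 ≤ θ ≤ 2π in polar coordinates, where x = r cos(θ), y = r sin(θ), and dA = r dr dθ.

Under the substitution, the integrand becomes 29r^4, so

    ∬_D (29(x^2 + y^2)^2) dA = ∫_{0}^{2π} ∫_{0}^{5} (29r^4) · r dr dθ.

Inner integral (in r): ∫_{0}^{5} (29r^4) · r dr = 453125/6.

Outer integral (in θ): ∫_{0}^{2π} (453125/6) dθ = 453125π/3.

Therefore ∬_D (29(x^2 + y^2)^2) dA = 453125π/3.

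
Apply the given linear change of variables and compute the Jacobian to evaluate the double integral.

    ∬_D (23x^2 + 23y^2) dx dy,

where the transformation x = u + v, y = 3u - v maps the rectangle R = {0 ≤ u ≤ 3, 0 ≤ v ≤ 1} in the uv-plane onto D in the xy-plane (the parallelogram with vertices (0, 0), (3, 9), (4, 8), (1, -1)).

Compute the Jacobian determinant of (x, y) with respect to (u, v):

    ∂(x,y)/∂(u,v) = | 1  1 | = (1)(-1) - (1)(3) = -4.
                   | 3  -1 |

Its absolute value is |J| = 4 (the area scaling factor).

Substituting x = u + v, y = 3u - v into the integrand,

    23x^2 + 23y^2 → 230u^2 - 92u v + 46v^2,

so the integral becomes

    ∬_R (230u^2 - 92u v + 46v^2) · |J| du dv = ∫_0^3 ∫_0^1 (920u^2 - 368u v + 184v^2) dv du.

Inner (v): 920u^2 - 184u + 184/3.
Outer (u): 7636.

Therefore ∬_D (23x^2 + 23y^2) dx dy = 7636.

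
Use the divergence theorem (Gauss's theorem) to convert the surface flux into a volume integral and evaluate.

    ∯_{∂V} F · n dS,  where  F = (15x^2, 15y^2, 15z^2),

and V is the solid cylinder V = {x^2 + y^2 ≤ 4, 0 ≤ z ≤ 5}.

By the divergence theorem,

    ∯_{∂V} F · n dS = ∭_V (∇ · F) dV.

Compute the divergence:
    ∇ · F = ∂F_x/∂x + ∂F_y/∂y + ∂F_z/∂z = 30x + 30y + 30z.

In cylindrical coordinates, x = r cos(θ), y = r sin(θ), z = z, dV = r dr dθ dz, with 0 ≤ r ≤ 2, 0 ≤ θ ≤ 2π, 0 ≤ z ≤ 5.

The integrand, after substitution and multiplying by the volume element, becomes (30sqrt(2)r sin(θ + π/4) + 30z) · r, so

    ∭_V (∇·F) dV = ∫_0^{2π} ∫_0^{2} ∫_0^{5} (30sqrt(2)r sin(θ + π/4) + 30z) · r dz dr dθ.

Inner (z from 0 to 5): 75r (2sqrt(2)r sin(θ + π/4) + 5).
Middle (r from 0 to 2): 400sqrt(2)sin(θ + π/4) + 750.
Outer (θ from 0 to 2π): 1500π.

Therefore ∯_{∂V} F · n dS = 1500π.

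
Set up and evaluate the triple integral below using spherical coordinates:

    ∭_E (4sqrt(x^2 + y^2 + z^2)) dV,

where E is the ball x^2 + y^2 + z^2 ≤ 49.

In spherical coordinates, x = ρ sin(φ) cos(θ), y = ρ sin(φ) sin(θ), z = ρ cos(φ), and dV = ρ^2 sin(φ) dρ dφ dθ.

The integrand becomes 4ρ, so

    ∭_E (4sqrt(x^2 + y^2 + z^2)) dV = ∫_{0}^{2π} ∫_{0}^{π} ∫_{0}^{7} (4ρ) · ρ^2 sin(φ) dρ dφ dθ.

Inner (ρ): 2401sin(φ).
Middle (φ): 4802.
Outer (θ): 9604π.

Therefore the triple integral equals 9604π.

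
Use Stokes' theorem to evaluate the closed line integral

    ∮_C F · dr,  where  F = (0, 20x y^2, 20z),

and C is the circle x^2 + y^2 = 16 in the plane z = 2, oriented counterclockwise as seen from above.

Let S be the flat disk x^2 + y^2 ≤ 16 in the plane z = 2, with upward unit normal n̂ = ẑ. By Stokes' theorem,

    ∮_C F · dr = ∬_S (∇ × F) · n̂ dS = ∬_D (curl F)_z dA,

where D is the disk x^2 + y^2 ≤ 16.

Compute the curl of F = (0, 20x y^2, 20z):
    (∇ × F)_x = ∂F_z/∂y - ∂F_y/∂z = 0,
    (∇ × F)_y = ∂F_x/∂z - ∂F_z/∂x = 0,
    (∇ × F)_z = ∂F_y/∂x - ∂F_x/∂y = 20y^2.

On z = 2, (curl F)_z = 20y^2.

Convert to polar (x = r cos θ, y = r sin θ, dA = r dr dθ); the integrand becomes 20r^2sin(θ)^2, so

    ∬_D (curl F)_z dA = ∫_0^{2π} ∫_0^{4} (20r^2sin(θ)^2) · r dr dθ.

Inner (r from 0 to 4): 1280sin(θ)^2.
Outer (θ from 0 to 2π): 1280π.

Therefore ∮_C F · dr = 1280π.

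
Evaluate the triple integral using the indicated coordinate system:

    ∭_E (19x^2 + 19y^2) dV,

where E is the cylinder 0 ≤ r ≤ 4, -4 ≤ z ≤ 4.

In cylindrical coordinates, x = r cos(θ), y = r sin(θ), z = z, and dV = r dr dθ dz.

The integrand becomes 19r^2, so

    ∭_E (19x^2 + 19y^2) dV = ∫_{0}^{2π} ∫_{0}^{4} ∫_{-4}^{4} (19r^2) · r dz dr dθ.

Inner (z): 152r^3.
Middle (r from 0 to 4): 9728.
Outer (θ): 19456π.

Therefore the triple integral equals 19456π.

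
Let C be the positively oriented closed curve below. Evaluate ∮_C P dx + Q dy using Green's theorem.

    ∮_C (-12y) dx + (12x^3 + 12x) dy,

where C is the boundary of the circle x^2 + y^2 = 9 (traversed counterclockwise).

Green's theorem converts the closed line integral into a double integral over the enclosed region D:

    ∮_C P dx + Q dy = ∬_D (∂Q/∂x - ∂P/∂y) dA.

Here P = -12y, Q = 12x^3 + 12x, so

    ∂Q/∂x = 36x^2 + 12,    ∂P/∂y = -12,
    ∂Q/∂x - ∂P/∂y = 36x^2 + 24.

D is the region x^2 + y^2 ≤ 9. Evaluating the double integral:

In polar coordinates (x = r cos θ, y = r sin θ, dA = r dr dθ) the integrand becomes 36r^2cos(θ)^2 + 24, so

    ∬_D (36x^2 + 24) dA = ∫_0^{2π} ∫_0^{3} (36r^2cos(θ)^2 + 24) · r dr dθ.

Inner (r from 0 to 3): 729cos(θ)^2 + 108.
Outer (θ from 0 to 2π): 945π.

Therefore ∮_C P dx + Q dy = 945π.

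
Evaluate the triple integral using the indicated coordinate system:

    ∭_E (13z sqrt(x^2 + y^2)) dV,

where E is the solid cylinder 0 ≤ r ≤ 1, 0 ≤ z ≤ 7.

In cylindrical coordinates, x = r cos(θ), y = r sin(θ), z = z, and dV = r dr dθ dz.

The integrand becomes 13r z, so

    ∭_E (13z sqrt(x^2 + y^2)) dV = ∫_{0}^{2π} ∫_{0}^{1} ∫_{0}^{7} (13r z) · r dz dr dθ.

Inner (z): 637r^2/2.
Middle (r from 0 to 1): 637/6.
Outer (θ): 637π/3.

Therefore the triple integral equals 637π/3.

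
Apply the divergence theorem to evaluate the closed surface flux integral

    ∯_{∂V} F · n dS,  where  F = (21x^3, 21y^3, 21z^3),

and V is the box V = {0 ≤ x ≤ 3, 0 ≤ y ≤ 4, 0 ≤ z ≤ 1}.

By the divergence theorem,

    ∯_{∂V} F · n dS = ∭_V (∇ · F) dV.

Compute the divergence:
    ∇ · F = ∂F_x/∂x + ∂F_y/∂y + ∂F_z/∂z = 63x^2 + 63y^2 + 63z^2.

V is a rectangular box, so dV = dx dy dz with 0 ≤ x ≤ 3, 0 ≤ y ≤ 4, 0 ≤ z ≤ 1.

Integrate (63x^2 + 63y^2 + 63z^2) over V as an iterated integral:

    ∭_V (∇·F) dV = ∫_0^{3} ∫_0^{4} ∫_0^{1} (63x^2 + 63y^2 + 63z^2) dz dy dx.

Inner (z from 0 to 1): 63x^2 + 63y^2 + 21.
Middle (y from 0 to 4): 252x^2 + 1428.
Outer (x from 0 to 3): 6552.

Therefore ∯_{∂V} F · n dS = 6552.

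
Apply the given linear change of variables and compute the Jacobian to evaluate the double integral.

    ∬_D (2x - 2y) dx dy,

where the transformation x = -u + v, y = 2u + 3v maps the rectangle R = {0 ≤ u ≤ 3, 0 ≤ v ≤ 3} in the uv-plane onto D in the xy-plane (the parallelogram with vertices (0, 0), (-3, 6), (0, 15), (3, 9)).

Compute the Jacobian determinant of (x, y) with respect to (u, v):

    ∂(x,y)/∂(u,v) = | -1  1 | = (-1)(3) - (1)(2) = -5.
                   | 2  3 |

Its absolute value is |J| = 5 (the area scaling factor).

Substituting x = -u + v, y = 2u + 3v into the integrand,

    2x - 2y → -6u - 4v,

so the integral becomes

    ∬_R (-6u - 4v) · |J| du dv = ∫_0^3 ∫_0^3 (-30u - 20v) dv du.

Inner (v): -90u - 90.
Outer (u): -675.

Therefore ∬_D (2x - 2y) dx dy = -675.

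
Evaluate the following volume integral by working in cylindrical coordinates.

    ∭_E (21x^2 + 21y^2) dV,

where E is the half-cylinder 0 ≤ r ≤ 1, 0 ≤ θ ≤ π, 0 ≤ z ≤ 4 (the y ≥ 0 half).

In cylindrical coordinates, x = r cos(θ), y = r sin(θ), z = z, and dV = r dr dθ dz.

The integrand becomes 21r^2, so

    ∭_E (21x^2 + 21y^2) dV = ∫_{0}^{π} ∫_{0}^{1} ∫_{0}^{4} (21r^2) · r dz dr dθ.

Inner (z): 84r^3.
Middle (r from 0 to 1): 21.
Outer (θ): 21π.

Therefore the triple integral equals 21π.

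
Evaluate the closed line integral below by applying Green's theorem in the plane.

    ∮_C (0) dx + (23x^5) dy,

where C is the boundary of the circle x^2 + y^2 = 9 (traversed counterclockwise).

Green's theorem converts the closed line integral into a double integral over the enclosed region D:

    ∮_C P dx + Q dy = ∬_D (∂Q/∂x - ∂P/∂y) dA.

Here P = 0, Q = 23x^5, so

    ∂Q/∂x = 115x^4,    ∂P/∂y = 0,
    ∂Q/∂x - ∂P/∂y = 115x^4.

D is the region x^2 + y^2 ≤ 9. Evaluating the double integral:

In polar coordinates (x = r cos θ, y = r sin θ, dA = r dr dθ) the integrand becomes 115r^4cos(θ)^4, so

    ∬_D (115x^4) dA = ∫_0^{2π} ∫_0^{3} (115r^4cos(θ)^4) · r dr dθ.

Inner (r from 0 to 3): 27945cos(θ)^4/2.
Outer (θ from 0 to 2π): 83835π/8.

Therefore ∮_C P dx + Q dy = 83835π/8.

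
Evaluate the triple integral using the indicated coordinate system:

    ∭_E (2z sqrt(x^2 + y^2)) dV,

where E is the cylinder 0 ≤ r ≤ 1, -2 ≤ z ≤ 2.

In cylindrical coordinates, x = r cos(θ), y = r sin(θ), z = z, and dV = r dr dθ dz.

The integrand becomes 2r z, so

    ∭_E (2z sqrt(x^2 + y^2)) dV = ∫_{0}^{2π} ∫_{0}^{1} ∫_{-2}^{2} (2r z) · r dz dr dθ.

Inner (z): 0.
Middle (r from 0 to 1): 0.
Outer (θ): 0.

Therefore the triple integral equals 0.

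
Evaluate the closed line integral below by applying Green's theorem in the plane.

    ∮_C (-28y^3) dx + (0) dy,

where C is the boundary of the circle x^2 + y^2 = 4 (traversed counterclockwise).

Green's theorem converts the closed line integral into a double integral over the enclosed region D:

    ∮_C P dx + Q dy = ∬_D (∂Q/∂x - ∂P/∂y) dA.

Here P = -28y^3, Q = 0, so

    ∂Q/∂x = 0,    ∂P/∂y = -84y^2,
    ∂Q/∂x - ∂P/∂y = 84y^2.

D is the region x^2 + y^2 ≤ 4. Evaluating the double integral:

In polar coordinates (x = r cos θ, y = r sin θ, dA = r dr dθ) the integrand becomes 84r^2sin(θ)^2, so

    ∬_D (84y^2) dA = ∫_0^{2π} ∫_0^{2} (84r^2sin(θ)^2) · r dr dθ.

Inner (r from 0 to 2): 336sin(θ)^2.
Outer (θ from 0 to 2π): 336π.

Therefore ∮_C P dx + Q dy = 336π.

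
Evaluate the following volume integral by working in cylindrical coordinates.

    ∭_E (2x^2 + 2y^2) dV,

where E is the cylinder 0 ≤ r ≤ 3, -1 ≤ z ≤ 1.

In cylindrical coordinates, x = r cos(θ), y = r sin(θ), z = z, and dV = r dr dθ dz.

The integrand becomes 2r^2, so

    ∭_E (2x^2 + 2y^2) dV = ∫_{0}^{2π} ∫_{0}^{3} ∫_{-1}^{1} (2r^2) · r dz dr dθ.

Inner (z): 4r^3.
Middle (r from 0 to 3): 81.
Outer (θ): 162π.

Therefore the triple integral equals 162π.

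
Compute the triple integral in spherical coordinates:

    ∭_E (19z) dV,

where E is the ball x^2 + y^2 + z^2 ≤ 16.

In spherical coordinates, x = ρ sin(φ) cos(θ), y = ρ sin(φ) sin(θ), z = ρ cos(φ), and dV = ρ^2 sin(φ) dρ dφ dθ.

The integrand becomes 19ρ cos(φ), so

    ∭_E (19z) dV = ∫_{0}^{2π} ∫_{0}^{π} ∫_{0}^{4} (19ρ cos(φ)) · ρ^2 sin(φ) dρ dφ dθ.

Inner (ρ): 608sin(2φ).
Middle (φ): 0.
Outer (θ): 0.

Therefore the triple integral equals 0.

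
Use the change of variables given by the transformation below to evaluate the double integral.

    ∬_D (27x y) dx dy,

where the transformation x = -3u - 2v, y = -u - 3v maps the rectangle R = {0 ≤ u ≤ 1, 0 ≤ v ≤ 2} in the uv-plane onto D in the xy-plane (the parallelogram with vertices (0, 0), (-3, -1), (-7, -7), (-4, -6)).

Compute the Jacobian determinant of (x, y) with respect to (u, v):

    ∂(x,y)/∂(u,v) = | -3  -2 | = (-3)(-3) - (-2)(-1) = 7.
                   | -1  -3 |

Its absolute value is |J| = 7 (the area scaling factor).

Substituting x = -3u - 2v, y = -u - 3v into the integrand,

    27x y → 81u^2 + 297u v + 162v^2,

so the integral becomes

    ∬_R (81u^2 + 297u v + 162v^2) · |J| du dv = ∫_0^1 ∫_0^2 (567u^2 + 2079u v + 1134v^2) dv du.

Inner (v): 1134u^2 + 4158u + 3024.
Outer (u): 5481.

Therefore ∬_D (27x y) dx dy = 5481.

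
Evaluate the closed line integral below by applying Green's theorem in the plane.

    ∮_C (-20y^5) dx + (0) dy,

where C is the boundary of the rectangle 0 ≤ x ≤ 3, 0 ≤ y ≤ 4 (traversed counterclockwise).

Green's theorem converts the closed line integral into a double integral over the enclosed region D:

    ∮_C P dx + Q dy = ∬_D (∂Q/∂x - ∂P/∂y) dA.

Here P = -20y^5, Q = 0, so

    ∂Q/∂x = 0,    ∂P/∂y = -100y^4,
    ∂Q/∂x - ∂P/∂y = 100y^4.

D is the region 0 ≤ x ≤ 3, 0 ≤ y ≤ 4. Evaluating the double integral:

    ∬_D (100y^4) dA = ∫_0^{3} ∫_0^{4} (100y^4) dy dx.

Inner (y from 0 to 4): 20480.
Outer (x from 0 to 3): 61440.

Therefore ∮_C P dx + Q dy = 61440.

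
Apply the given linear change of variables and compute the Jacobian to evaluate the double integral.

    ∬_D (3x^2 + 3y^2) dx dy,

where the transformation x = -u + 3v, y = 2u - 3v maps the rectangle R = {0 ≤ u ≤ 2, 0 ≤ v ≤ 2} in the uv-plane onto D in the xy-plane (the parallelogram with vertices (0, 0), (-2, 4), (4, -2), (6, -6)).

Compute the Jacobian determinant of (x, y) with respect to (u, v):

    ∂(x,y)/∂(u,v) = | -1  3 | = (-1)(-3) - (3)(2) = -3.
                   | 2  -3 |

Its absolute value is |J| = 3 (the area scaling factor).

Substituting x = -u + 3v, y = 2u - 3v into the integrand,

    3x^2 + 3y^2 → 15u^2 - 54u v + 54v^2,

so the integral becomes

    ∬_R (15u^2 - 54u v + 54v^2) · |J| du dv = ∫_0^2 ∫_0^2 (45u^2 - 162u v + 162v^2) dv du.

Inner (v): 90u^2 - 324u + 432.
Outer (u): 456.

Therefore ∬_D (3x^2 + 3y^2) dx dy = 456.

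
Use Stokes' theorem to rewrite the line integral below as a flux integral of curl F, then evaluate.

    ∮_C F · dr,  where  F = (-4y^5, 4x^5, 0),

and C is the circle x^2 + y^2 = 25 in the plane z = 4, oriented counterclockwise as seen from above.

Let S be the flat disk x^2 + y^2 ≤ 25 in the plane z = 4, with upward unit normal n̂ = ẑ. By Stokes' theorem,

    ∮_C F · dr = ∬_S (∇ × F) · n̂ dS = ∬_D (curl F)_z dA,

where D is the disk x^2 + y^2 ≤ 25.

Compute the curl of F = (-4y^5, 4x^5, 0):
    (∇ × F)_x = ∂F_z/∂y - ∂F_y/∂z = 0,
    (∇ × F)_y = ∂F_x/∂z - ∂F_z/∂x = 0,
    (∇ × F)_z = ∂F_y/∂x - ∂F_x/∂y = 20x^4 + 20y^4.

On z = 4, (curl F)_z = 20x^4 + 20y^4.

Convert to polar (x = r cos θ, y = r sin θ, dA = r dr dθ); the integrand becomes 20r^4(sin(θ)^4 + cos(θ)^4), so

    ∬_D (curl F)_z dA = ∫_0^{2π} ∫_0^{5} (20r^4(sin(θ)^4 + cos(θ)^4)) · r dr dθ.

Inner (r from 0 to 5): 156250sin(θ)^4/3 + 156250cos(θ)^4/3.
Outer (θ from 0 to 2π): 78125π.

Therefore ∮_C F · dr = 78125π.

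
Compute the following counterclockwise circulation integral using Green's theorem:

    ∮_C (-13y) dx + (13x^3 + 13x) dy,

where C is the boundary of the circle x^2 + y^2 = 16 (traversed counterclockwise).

Green's theorem converts the closed line integral into a double integral over the enclosed region D:

    ∮_C P dx + Q dy = ∬_D (∂Q/∂x - ∂P/∂y) dA.

Here P = -13y, Q = 13x^3 + 13x, so

    ∂Q/∂x = 39x^2 + 13,    ∂P/∂y = -13,
    ∂Q/∂x - ∂P/∂y = 39x^2 + 26.

D is the region x^2 + y^2 ≤ 16. Evaluating the double integral:

In polar coordinates (x = r cos θ, y = r sin θ, dA = r dr dθ) the integrand becomes 39r^2cos(θ)^2 + 26, so

    ∬_D (39x^2 + 26) dA = ∫_0^{2π} ∫_0^{4} (39r^2cos(θ)^2 + 26) · r dr dθ.

Inner (r from 0 to 4): 2496cos(θ)^2 + 208.
Outer (θ from 0 to 2π): 2912π.

Therefore ∮_C P dx + Q dy = 2912π.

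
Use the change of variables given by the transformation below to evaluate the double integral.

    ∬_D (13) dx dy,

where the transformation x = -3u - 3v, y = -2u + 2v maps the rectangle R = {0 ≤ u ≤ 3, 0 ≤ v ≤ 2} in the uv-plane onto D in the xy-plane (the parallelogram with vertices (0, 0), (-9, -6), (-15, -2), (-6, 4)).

Compute the Jacobian determinant of (x, y) with respect to (u, v):

    ∂(x,y)/∂(u,v) = | -3  -3 | = (-3)(2) - (-3)(-2) = -12.
                   | -2  2 |

Its absolute value is |J| = 12 (the area scaling factor).

Substituting x = -3u - 3v, y = -2u + 2v into the integrand,

    13 → 13,

so the integral becomes

    ∬_R (13) · |J| du dv = ∫_0^3 ∫_0^2 (156) dv du.

Inner (v): 312.
Outer (u): 936.

Therefore ∬_D (13) dx dy = 936.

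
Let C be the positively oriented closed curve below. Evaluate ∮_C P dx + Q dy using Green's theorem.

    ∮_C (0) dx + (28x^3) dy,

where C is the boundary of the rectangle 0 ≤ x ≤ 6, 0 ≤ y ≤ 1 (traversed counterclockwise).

Green's theorem converts the closed line integral into a double integral over the enclosed region D:

    ∮_C P dx + Q dy = ∬_D (∂Q/∂x - ∂P/∂y) dA.

Here P = 0, Q = 28x^3, so

    ∂Q/∂x = 84x^2,    ∂P/∂y = 0,
    ∂Q/∂x - ∂P/∂y = 84x^2.

D is the region 0 ≤ x ≤ 6, 0 ≤ y ≤ 1. Evaluating the double integral:

    ∬_D (84x^2) dA = ∫_0^{6} ∫_0^{1} (84x^2) dy dx.

Inner (y from 0 to 1): 84x^2.
Outer (x from 0 to 6): 6048.

Therefore ∮_C P dx + Q dy = 6048.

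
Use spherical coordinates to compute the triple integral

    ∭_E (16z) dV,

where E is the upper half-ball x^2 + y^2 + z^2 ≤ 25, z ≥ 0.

In spherical coordinates, x = ρ sin(φ) cos(θ), y = ρ sin(φ) sin(θ), z = ρ cos(φ), and dV = ρ^2 sin(φ) dρ dφ dθ.

The integrand becomes 16ρ cos(φ), so

    ∭_E (16z) dV = ∫_{0}^{2π} ∫_{0}^{π/2} ∫_{0}^{5} (16ρ cos(φ)) · ρ^2 sin(φ) dρ dφ dθ.

Inner (ρ): 1250sin(2φ).
Middle (φ): 1250.
Outer (θ): 2500π.

Therefore the triple integral equals 2500π.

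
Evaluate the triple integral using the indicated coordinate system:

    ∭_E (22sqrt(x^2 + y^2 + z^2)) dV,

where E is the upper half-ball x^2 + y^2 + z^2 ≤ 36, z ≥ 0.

In spherical coordinates, x = ρ sin(φ) cos(θ), y = ρ sin(φ) sin(θ), z = ρ cos(φ), and dV = ρ^2 sin(φ) dρ dφ dθ.

The integrand becomes 22ρ, so

    ∭_E (22sqrt(x^2 + y^2 + z^2)) dV = ∫_{0}^{2π} ∫_{0}^{π/2} ∫_{0}^{6} (22ρ) · ρ^2 sin(φ) dρ dφ dθ.

Inner (ρ): 7128sin(φ).
Middle (φ): 7128.
Outer (θ): 14256π.

Therefore the triple integral equals 14256π.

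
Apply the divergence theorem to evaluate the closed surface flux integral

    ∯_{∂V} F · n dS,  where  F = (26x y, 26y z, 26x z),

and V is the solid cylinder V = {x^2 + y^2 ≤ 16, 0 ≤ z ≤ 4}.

By the divergence theorem,

    ∯_{∂V} F · n dS = ∭_V (∇ · F) dV.

Compute the divergence:
    ∇ · F = ∂F_x/∂x + ∂F_y/∂y + ∂F_z/∂z = 26y + 26z + 26x = 26x + 26y + 26z.

In cylindrical coordinates, x = r cos(θ), y = r sin(θ), z = z, dV = r dr dθ dz, with 0 ≤ r ≤ 4, 0 ≤ θ ≤ 2π, 0 ≤ z ≤ 4.

The integrand, after substitution and multiplying by the volume element, becomes (26sqrt(2)r sin(θ + π/4) + 26z) · r, so

    ∭_V (∇·F) dV = ∫_0^{2π} ∫_0^{4} ∫_0^{4} (26sqrt(2)r sin(θ + π/4) + 26z) · r dz dr dθ.

Inner (z from 0 to 4): 104r (sqrt(2)r sin(θ + π/4) + 2).
Middle (r from 0 to 4): 6656sqrt(2)sin(θ + π/4)/3 + 1664.
Outer (θ from 0 to 2π): 3328π.

Therefore ∯_{∂V} F · n dS = 3328π.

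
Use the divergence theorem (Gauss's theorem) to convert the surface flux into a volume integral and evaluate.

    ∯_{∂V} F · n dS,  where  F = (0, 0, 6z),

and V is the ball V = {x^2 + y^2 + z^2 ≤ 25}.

By the divergence theorem,

    ∯_{∂V} F · n dS = ∭_V (∇ · F) dV.

Compute the divergence:
    ∇ · F = ∂F_x/∂x + ∂F_y/∂y + ∂F_z/∂z = 0 + 0 + 6 = 6.

In spherical coordinates, x = ρ sin(φ) cos(θ), y = ρ sin(φ) sin(θ), z = ρ cos(φ), dV = ρ^2 sin(φ) dρ dφ dθ, with 0 ≤ ρ ≤ 5, 0 ≤ φ ≤ π, 0 ≤ θ ≤ 2π.

The integrand, after substitution and multiplying by the volume element, becomes (6) · ρ^2 sin(φ), so

    ∭_V (∇·F) dV = ∫_0^{2π} ∫_0^{π} ∫_0^{5} (6) · ρ^2 sin(φ) dρ dφ dθ.

Inner (ρ from 0 to 5): 250sin(φ).
Middle (φ from 0 to π): 500.
Outer (θ from 0 to 2π): 1000π.

Therefore ∯_{∂V} F · n dS = 1000π.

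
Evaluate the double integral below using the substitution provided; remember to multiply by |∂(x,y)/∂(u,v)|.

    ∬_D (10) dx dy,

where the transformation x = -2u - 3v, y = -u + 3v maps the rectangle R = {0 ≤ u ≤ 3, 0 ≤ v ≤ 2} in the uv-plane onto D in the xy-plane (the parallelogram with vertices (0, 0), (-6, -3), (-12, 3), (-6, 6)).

Compute the Jacobian determinant of (x, y) with respect to (u, v):

    ∂(x,y)/∂(u,v) = | -2  -3 | = (-2)(3) - (-3)(-1) = -9.
                   | -1  3 |

Its absolute value is |J| = 9 (the area scaling factor).

Substituting x = -2u - 3v, y = -u + 3v into the integrand,

    10 → 10,

so the integral becomes

    ∬_R (10) · |J| du dv = ∫_0^3 ∫_0^2 (90) dv du.

Inner (v): 180.
Outer (u): 540.

Therefore ∬_D (10) dx dy = 540.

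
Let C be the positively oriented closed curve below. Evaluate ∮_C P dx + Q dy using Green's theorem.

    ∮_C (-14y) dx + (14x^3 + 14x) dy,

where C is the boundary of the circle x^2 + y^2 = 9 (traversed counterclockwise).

Green's theorem converts the closed line integral into a double integral over the enclosed region D:

    ∮_C P dx + Q dy = ∬_D (∂Q/∂x - ∂P/∂y) dA.

Here P = -14y, Q = 14x^3 + 14x, so

    ∂Q/∂x = 42x^2 + 14,    ∂P/∂y = -14,
    ∂Q/∂x - ∂P/∂y = 42x^2 + 28.

D is the region x^2 + y^2 ≤ 9. Evaluating the double integral:

In polar coordinates (x = r cos θ, y = r sin θ, dA = r dr dθ) the integrand becomes 42r^2cos(θ)^2 + 28, so

    ∬_D (42x^2 + 28) dA = ∫_0^{2π} ∫_0^{3} (42r^2cos(θ)^2 + 28) · r dr dθ.

Inner (r from 0 to 3): 1701cos(θ)^2/2 + 126.
Outer (θ from 0 to 2π): 2205π/2.

Therefore ∮_C P dx + Q dy = 2205π/2.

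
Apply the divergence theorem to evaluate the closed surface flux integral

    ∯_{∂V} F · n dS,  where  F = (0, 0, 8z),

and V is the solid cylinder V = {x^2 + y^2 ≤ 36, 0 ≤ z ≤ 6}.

By the divergence theorem,

    ∯_{∂V} F · n dS = ∭_V (∇ · F) dV.

Compute the divergence:
    ∇ · F = ∂F_x/∂x + ∂F_y/∂y + ∂F_z/∂z = 0 + 0 + 8 = 8.

In cylindrical coordinates, x = r cos(θ), y = r sin(θ), z = z, dV = r dr dθ dz, with 0 ≤ r ≤ 6, 0 ≤ θ ≤ 2π, 0 ≤ z ≤ 6.

The integrand, after substitution and multiplying by the volume element, becomes (8) · r, so

    ∭_V (∇·F) dV = ∫_0^{2π} ∫_0^{6} ∫_0^{6} (8) · r dz dr dθ.

Inner (z from 0 to 6): 48r.
Middle (r from 0 to 6): 864.
Outer (θ from 0 to 2π): 1728π.

Therefore ∯_{∂V} F · n dS = 1728π.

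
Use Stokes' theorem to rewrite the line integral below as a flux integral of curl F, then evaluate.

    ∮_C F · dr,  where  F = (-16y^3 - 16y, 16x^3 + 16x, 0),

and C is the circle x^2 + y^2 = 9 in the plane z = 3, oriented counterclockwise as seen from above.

Let S be the flat disk x^2 + y^2 ≤ 9 in the plane z = 3, with upward unit normal n̂ = ẑ. By Stokes' theorem,

    ∮_C F · dr = ∬_S (∇ × F) · n̂ dS = ∬_D (curl F)_z dA,

where D is the disk x^2 + y^2 ≤ 9.

Compute the curl of F = (-16y^3 - 16y, 16x^3 + 16x, 0):
    (∇ × F)_x = ∂F_z/∂y - ∂F_y/∂z = 0,
    (∇ × F)_y = ∂F_x/∂z - ∂F_z/∂x = 0,
    (∇ × F)_z = ∂F_y/∂x - ∂F_x/∂y = 48x^2 + 48y^2 + 32.

On z = 3, (curl F)_z = 48x^2 + 48y^2 + 32.

Convert to polar (x = r cos θ, y = r sin θ, dA = r dr dθ); the integrand becomes 48r^2 + 32, so

    ∬_D (curl F)_z dA = ∫_0^{2π} ∫_0^{3} (48r^2 + 32) · r dr dθ.

Inner (r from 0 to 3): 1116.
Outer (θ from 0 to 2π): 2232π.

Therefore ∮_C F · dr = 2232π.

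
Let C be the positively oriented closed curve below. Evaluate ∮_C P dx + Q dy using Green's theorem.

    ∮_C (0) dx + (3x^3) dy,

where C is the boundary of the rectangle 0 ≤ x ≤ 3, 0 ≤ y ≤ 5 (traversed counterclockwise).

Green's theorem converts the closed line integral into a double integral over the enclosed region D:

    ∮_C P dx + Q dy = ∬_D (∂Q/∂x - ∂P/∂y) dA.

Here P = 0, Q = 3x^3, so

    ∂Q/∂x = 9x^2,    ∂P/∂y = 0,
    ∂Q/∂x - ∂P/∂y = 9x^2.

D is the region 0 ≤ x ≤ 3, 0 ≤ y ≤ 5. Evaluating the double integral:

    ∬_D (9x^2) dA = ∫_0^{3} ∫_0^{5} (9x^2) dy dx.

Inner (y from 0 to 5): 45x^2.
Outer (x from 0 to 3): 405.

Therefore ∮_C P dx + Q dy = 405.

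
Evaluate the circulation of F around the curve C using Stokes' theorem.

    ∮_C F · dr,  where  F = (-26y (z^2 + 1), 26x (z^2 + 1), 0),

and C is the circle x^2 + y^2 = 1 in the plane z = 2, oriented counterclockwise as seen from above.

Let S be the flat disk x^2 + y^2 ≤ 1 in the plane z = 2, with upward unit normal n̂ = ẑ. By Stokes' theorem,

    ∮_C F · dr = ∬_S (∇ × F) · n̂ dS = ∬_D (curl F)_z dA,

where D is the disk x^2 + y^2 ≤ 1.

Compute the curl of F = (-26y (z^2 + 1), 26x (z^2 + 1), 0):
    (∇ × F)_x = ∂F_z/∂y - ∂F_y/∂z = -52x z,
    (∇ × F)_y = ∂F_x/∂z - ∂F_z/∂x = -52y z,
    (∇ × F)_z = ∂F_y/∂x - ∂F_x/∂y = 52z^2 + 52.

On z = 2, (curl F)_z = 260.

Convert to polar (x = r cos θ, y = r sin θ, dA = r dr dθ); the integrand becomes 260, so

    ∬_D (curl F)_z dA = ∫_0^{2π} ∫_0^{1} (260) · r dr dθ.

Inner (r from 0 to 1): 130.
Outer (θ from 0 to 2π): 260π.

Therefore ∮_C F · dr = 260π.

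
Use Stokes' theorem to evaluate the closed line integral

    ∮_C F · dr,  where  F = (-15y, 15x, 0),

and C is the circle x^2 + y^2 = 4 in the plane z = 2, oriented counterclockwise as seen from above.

Let S be the flat disk x^2 + y^2 ≤ 4 in the plane z = 2, with upward unit normal n̂ = ẑ. By Stokes' theorem,

    ∮_C F · dr = ∬_S (∇ × F) · n̂ dS = ∬_D (curl F)_z dA,

where D is the disk x^2 + y^2 ≤ 4.

Compute the curl of F = (-15y, 15x, 0):
    (∇ × F)_x = ∂F_z/∂y - ∂F_y/∂z = 0,
    (∇ × F)_y = ∂F_x/∂z - ∂F_z/∂x = 0,
    (∇ × F)_z = ∂F_y/∂x - ∂F_x/∂y = 30.

On z = 2, (curl F)_z = 30.

Convert to polar (x = r cos θ, y = r sin θ, dA = r dr dθ); the integrand becomes 30, so

    ∬_D (curl F)_z dA = ∫_0^{2π} ∫_0^{2} (30) · r dr dθ.

Inner (r from 0 to 2): 60.
Outer (θ from 0 to 2π): 120π.

Therefore ∮_C F · dr = 120π.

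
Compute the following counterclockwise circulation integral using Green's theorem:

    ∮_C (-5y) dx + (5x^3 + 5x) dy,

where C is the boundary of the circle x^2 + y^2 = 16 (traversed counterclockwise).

Green's theorem converts the closed line integral into a double integral over the enclosed region D:

    ∮_C P dx + Q dy = ∬_D (∂Q/∂x - ∂P/∂y) dA.

Here P = -5y, Q = 5x^3 + 5x, so

    ∂Q/∂x = 15x^2 + 5,    ∂P/∂y = -5,
    ∂Q/∂x - ∂P/∂y = 15x^2 + 10.

D is the region x^2 + y^2 ≤ 16. Evaluating the double integral:

In polar coordinates (x = r cos θ, y = r sin θ, dA = r dr dθ) the integrand becomes 15r^2cos(θ)^2 + 10, so

    ∬_D (15x^2 + 10) dA = ∫_0^{2π} ∫_0^{4} (15r^2cos(θ)^2 + 10) · r dr dθ.

Inner (r from 0 to 4): 960cos(θ)^2 + 80.
Outer (θ from 0 to 2π): 1120π.

Therefore ∮_C P dx + Q dy = 1120π.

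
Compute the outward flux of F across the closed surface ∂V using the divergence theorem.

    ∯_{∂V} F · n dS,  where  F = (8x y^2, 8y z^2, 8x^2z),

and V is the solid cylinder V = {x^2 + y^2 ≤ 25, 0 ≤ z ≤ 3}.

By the divergence theorem,

    ∯_{∂V} F · n dS = ∭_V (∇ · F) dV.

Compute the divergence:
    ∇ · F = ∂F_x/∂x + ∂F_y/∂y + ∂F_z/∂z = 8y^2 + 8z^2 + 8x^2 = 8x^2 + 8y^2 + 8z^2.

In cylindrical coordinates, x = r cos(θ), y = r sin(θ), z = z, dV = r dr dθ dz, with 0 ≤ r ≤ 5, 0 ≤ θ ≤ 2π, 0 ≤ z ≤ 3.

The integrand, after substitution and multiplying by the volume element, becomes (8r^2 + 8z^2) · r, so

    ∭_V (∇·F) dV = ∫_0^{2π} ∫_0^{5} ∫_0^{3} (8r^2 + 8z^2) · r dz dr dθ.

Inner (z from 0 to 3): 24r (r^2 + 3).
Middle (r from 0 to 5): 4650.
Outer (θ from 0 to 2π): 9300π.

Therefore ∯_{∂V} F · n dS = 9300π.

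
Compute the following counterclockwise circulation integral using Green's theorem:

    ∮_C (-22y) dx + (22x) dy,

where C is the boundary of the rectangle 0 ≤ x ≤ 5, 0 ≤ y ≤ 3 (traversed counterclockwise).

Green's theorem converts the closed line integral into a double integral over the enclosed region D:

    ∮_C P dx + Q dy = ∬_D (∂Q/∂x - ∂P/∂y) dA.

Here P = -22y, Q = 22x, so

    ∂Q/∂x = 22,    ∂P/∂y = -22,
    ∂Q/∂x - ∂P/∂y = 44.

D is the region 0 ≤ x ≤ 5, 0 ≤ y ≤ 3. Evaluating the double integral:

    ∬_D (44) dA = ∫_0^{5} ∫_0^{3} (44) dy dx.

Inner (y from 0 to 3): 132.
Outer (x from 0 to 5): 660.

Therefore ∮_C P dx + Q dy = 660.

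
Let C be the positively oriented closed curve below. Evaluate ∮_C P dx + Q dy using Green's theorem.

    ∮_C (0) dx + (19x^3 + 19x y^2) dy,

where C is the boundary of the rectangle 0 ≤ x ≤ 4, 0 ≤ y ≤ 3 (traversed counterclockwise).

Green's theorem converts the closed line integral into a double integral over the enclosed region D:

    ∮_C P dx + Q dy = ∬_D (∂Q/∂x - ∂P/∂y) dA.

Here P = 0, Q = 19x^3 + 19x y^2, so

    ∂Q/∂x = 57x^2 + 19y^2,    ∂P/∂y = 0,
    ∂Q/∂x - ∂P/∂y = 57x^2 + 19y^2.

D is the region 0 ≤ x ≤ 4, 0 ≤ y ≤ 3. Evaluating the double integral:

    ∬_D (57x^2 + 19y^2) dA = ∫_0^{4} ∫_0^{3} (57x^2 + 19y^2) dy dx.

Inner (y from 0 to 3): 171x^2 + 171.
Outer (x from 0 to 4): 4332.

Therefore ∮_C P dx + Q dy = 4332.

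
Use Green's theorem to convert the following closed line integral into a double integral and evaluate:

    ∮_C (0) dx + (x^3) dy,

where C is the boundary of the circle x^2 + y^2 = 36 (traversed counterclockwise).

Green's theorem converts the closed line integral into a double integral over the enclosed region D:

    ∮_C P dx + Q dy = ∬_D (∂Q/∂x - ∂P/∂y) dA.

Here P = 0, Q = x^3, so

    ∂Q/∂x = 3x^2,    ∂P/∂y = 0,
    ∂Q/∂x - ∂P/∂y = 3x^2.

D is the region x^2 + y^2 ≤ 36. Evaluating the double integral:

In polar coordinates (x = r cos θ, y = r sin θ, dA = r dr dθ) the integrand becomes 3r^2cos(θ)^2, so

    ∬_D (3x^2) dA = ∫_0^{2π} ∫_0^{6} (3r^2cos(θ)^2) · r dr dθ.

Inner (r from 0 to 6): 972cos(θ)^2.
Outer (θ from 0 to 2π): 972π.

Therefore ∮_C P dx + Q dy = 972π.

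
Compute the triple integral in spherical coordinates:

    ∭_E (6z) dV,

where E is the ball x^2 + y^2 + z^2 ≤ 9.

In spherical coordinates, x = ρ sin(φ) cos(θ), y = ρ sin(φ) sin(θ), z = ρ cos(φ), and dV = ρ^2 sin(φ) dρ dφ dθ.

The integrand becomes 6ρ cos(φ), so

    ∭_E (6z) dV = ∫_{0}^{2π} ∫_{0}^{π} ∫_{0}^{3} (6ρ cos(φ)) · ρ^2 sin(φ) dρ dφ dθ.

Inner (ρ): 243sin(2φ)/4.
Middle (φ): 0.
Outer (θ): 0.

Therefore the triple integral equals 0.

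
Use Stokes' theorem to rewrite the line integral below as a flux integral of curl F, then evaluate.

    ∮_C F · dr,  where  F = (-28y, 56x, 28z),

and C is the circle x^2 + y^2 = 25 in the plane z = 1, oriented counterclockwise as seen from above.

Let S be the flat disk x^2 + y^2 ≤ 25 in the plane z = 1, with upward unit normal n̂ = ẑ. By Stokes' theorem,

    ∮_C F · dr = ∬_S (∇ × F) · n̂ dS = ∬_D (curl F)_z dA,

where D is the disk x^2 + y^2 ≤ 25.

Compute the curl of F = (-28y, 56x, 28z):
    (∇ × F)_x = ∂F_z/∂y - ∂F_y/∂z = 0,
    (∇ × F)_y = ∂F_x/∂z - ∂F_z/∂x = 0,
    (∇ × F)_z = ∂F_y/∂x - ∂F_x/∂y = 84.

On z = 1, (curl F)_z = 84.

Convert to polar (x = r cos θ, y = r sin θ, dA = r dr dθ); the integrand becomes 84, so

    ∬_D (curl F)_z dA = ∫_0^{2π} ∫_0^{5} (84) · r dr dθ.

Inner (r from 0 to 5): 1050.
Outer (θ from 0 to 2π): 2100π.

Therefore ∮_C F · dr = 2100π.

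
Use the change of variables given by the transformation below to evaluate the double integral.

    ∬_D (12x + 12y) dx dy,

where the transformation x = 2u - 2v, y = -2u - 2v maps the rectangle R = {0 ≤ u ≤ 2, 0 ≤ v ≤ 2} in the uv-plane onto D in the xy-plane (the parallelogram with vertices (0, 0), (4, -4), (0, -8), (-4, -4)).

Compute the Jacobian determinant of (x, y) with respect to (u, v):

    ∂(x,y)/∂(u,v) = | 2  -2 | = (2)(-2) - (-2)(-2) = -8.
                   | -2  -2 |

Its absolute value is |J| = 8 (the area scaling factor).

Substituting x = 2u - 2v, y = -2u - 2v into the integrand,

    12x + 12y → -48v,

so the integral becomes

    ∬_R (-48v) · |J| du dv = ∫_0^2 ∫_0^2 (-384v) dv du.

Inner (v): -768.
Outer (u): -1536.

Therefore ∬_D (12x + 12y) dx dy = -1536.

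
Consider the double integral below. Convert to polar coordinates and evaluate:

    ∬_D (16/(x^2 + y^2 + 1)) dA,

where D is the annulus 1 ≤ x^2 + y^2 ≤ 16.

The region D is 1 ≤ r ≤ 4, 0 ≤ θ ≤ 2π in polar coordinates, where x = r cos(θ), y = r sin(θ), and dA = r dr dθ.

Under the substitution, the integrand becomes 16/(r^2 + 1), so

    ∬_D (16/(x^2 + y^2 + 1)) dA = ∫_{0}^{2π} ∫_{1}^{4} (16/(r^2 + 1)) · r dr dθ.

Inner integral (in r): ∫_{1}^{4} (16/(r^2 + 1)) · r dr = log(6975757441/256).

Outer integral (in θ): ∫_{0}^{2π} (log(6975757441/256)) dθ = log((6975757441/256)^(2π)).

Therefore ∬_D (16/(x^2 + y^2 + 1)) dA = log((6975757441/256)^(2π)).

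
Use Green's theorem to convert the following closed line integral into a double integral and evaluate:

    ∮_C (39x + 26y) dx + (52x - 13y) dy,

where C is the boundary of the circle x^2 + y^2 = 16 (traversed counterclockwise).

Green's theorem converts the closed line integral into a double integral over the enclosed region D:

    ∮_C P dx + Q dy = ∬_D (∂Q/∂x - ∂P/∂y) dA.

Here P = 39x + 26y, Q = 52x - 13y, so

    ∂Q/∂x = 52,    ∂P/∂y = 26,
    ∂Q/∂x - ∂P/∂y = 26.

D is the region x^2 + y^2 ≤ 16. Evaluating the double integral:

In polar coordinates (x = r cos θ, y = r sin θ, dA = r dr dθ) the integrand becomes 26, so

    ∬_D (26) dA = ∫_0^{2π} ∫_0^{4} (26) · r dr dθ.

Inner (r from 0 to 4): 208.
Outer (θ from 0 to 2π): 416π.

Therefore ∮_C P dx + Q dy = 416π.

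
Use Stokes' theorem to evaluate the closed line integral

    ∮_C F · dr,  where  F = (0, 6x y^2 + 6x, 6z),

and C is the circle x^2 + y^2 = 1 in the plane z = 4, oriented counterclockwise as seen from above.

Let S be the flat disk x^2 + y^2 ≤ 1 in the plane z = 4, with upward unit normal n̂ = ẑ. By Stokes' theorem,

    ∮_C F · dr = ∬_S (∇ × F) · n̂ dS = ∬_D (curl F)_z dA,

where D is the disk x^2 + y^2 ≤ 1.

Compute the curl of F = (0, 6x y^2 + 6x, 6z):
    (∇ × F)_x = ∂F_z/∂y - ∂F_y/∂z = 0,
    (∇ × F)_y = ∂F_x/∂z - ∂F_z/∂x = 0,
    (∇ × F)_z = ∂F_y/∂x - ∂F_x/∂y = 6y^2 + 6.

On z = 4, (curl F)_z = 6y^2 + 6.

Convert to polar (x = r cos θ, y = r sin θ, dA = r dr dθ); the integrand becomes 6r^2sin(θ)^2 + 6, so

    ∬_D (curl F)_z dA = ∫_0^{2π} ∫_0^{1} (6r^2sin(θ)^2 + 6) · r dr dθ.

Inner (r from 0 to 1): 3sin(θ)^2/2 + 3.
Outer (θ from 0 to 2π): 15π/2.

Therefore ∮_C F · dr = 15π/2.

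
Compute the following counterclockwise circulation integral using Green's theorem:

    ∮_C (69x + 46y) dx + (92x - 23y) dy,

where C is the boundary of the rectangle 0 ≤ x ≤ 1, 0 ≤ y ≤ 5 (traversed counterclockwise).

Green's theorem converts the closed line integral into a double integral over the enclosed region D:

    ∮_C P dx + Q dy = ∬_D (∂Q/∂x - ∂P/∂y) dA.

Here P = 69x + 46y, Q = 92x - 23y, so

    ∂Q/∂x = 92,    ∂P/∂y = 46,
    ∂Q/∂x - ∂P/∂y = 46.

D is the region 0 ≤ x ≤ 1, 0 ≤ y ≤ 5. Evaluating the double integral:

    ∬_D (46) dA = ∫_0^{1} ∫_0^{5} (46) dy dx.

Inner (y from 0 to 5): 230.
Outer (x from 0 to 1): 230.

Therefore ∮_C P dx + Q dy = 230.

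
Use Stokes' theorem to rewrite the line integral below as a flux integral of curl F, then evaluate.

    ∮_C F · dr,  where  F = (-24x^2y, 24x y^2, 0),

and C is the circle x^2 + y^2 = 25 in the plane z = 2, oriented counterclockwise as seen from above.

Let S be the flat disk x^2 + y^2 ≤ 25 in the plane z = 2, with upward unit normal n̂ = ẑ. By Stokes' theorem,

    ∮_C F · dr = ∬_S (∇ × F) · n̂ dS = ∬_D (curl F)_z dA,

where D is the disk x^2 + y^2 ≤ 25.

Compute the curl of F = (-24x^2y, 24x y^2, 0):
    (∇ × F)_x = ∂F_z/∂y - ∂F_y/∂z = 0,
    (∇ × F)_y = ∂F_x/∂z - ∂F_z/∂x = 0,
    (∇ × F)_z = ∂F_y/∂x - ∂F_x/∂y = 24x^2 + 24y^2.

On z = 2, (curl F)_z = 24x^2 + 24y^2.

Convert to polar (x = r cos θ, y = r sin θ, dA = r dr dθ); the integrand becomes 24r^2, so

    ∬_D (curl F)_z dA = ∫_0^{2π} ∫_0^{5} (24r^2) · r dr dθ.

Inner (r from 0 to 5): 3750.
Outer (θ from 0 to 2π): 7500π.

Therefore ∮_C F · dr = 7500π.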